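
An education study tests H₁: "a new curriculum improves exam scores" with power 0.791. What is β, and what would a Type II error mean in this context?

β = 1 - power = 1 - 0.791 = 0.209. A Type II error is failing to reject H₀ when H₀ is false (false negative) — here, failing to conclude that a new curriculum improves exam scores when in fact it is true. Consequence: keeping the old curriculum when the new one would have helped students.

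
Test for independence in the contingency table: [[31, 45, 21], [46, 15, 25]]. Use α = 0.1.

χ² = 17.673. df = 2, critical = 4.605. Reject H₀. Variables are dependent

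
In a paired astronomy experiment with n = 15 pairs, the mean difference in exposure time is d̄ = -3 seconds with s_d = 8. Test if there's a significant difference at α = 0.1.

t = d̄/(s_d/√n) = -3/(8/√15) = -1.452. df = 14, critical t = ±1.761. Fail to reject H₀.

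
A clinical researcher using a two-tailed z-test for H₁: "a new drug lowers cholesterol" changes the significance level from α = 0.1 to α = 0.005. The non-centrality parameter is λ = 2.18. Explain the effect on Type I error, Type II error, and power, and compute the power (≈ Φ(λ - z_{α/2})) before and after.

Decreasing α from 0.1 to 0.005:
• Type I error rate decreases (α is the Type I rate by definition).
• Critical value moves from z_{α/2} = 1.645 to 2.807, so power = Φ(λ - z_{α/2}) goes from Φ(2.18 - 1.645) = 0.704 to Φ(2.18 - 2.807) = 0.265.
• Type II error rate β = 1 - power therefore increases (0.296 → 0.735).
Appropriate when false positives are costly — here, approving an ineffective drug — patients take a useless medication and may skip effective alternatives.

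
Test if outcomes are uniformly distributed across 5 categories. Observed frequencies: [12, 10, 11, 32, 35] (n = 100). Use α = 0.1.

Expected = 20 each. χ² = Σ(O-E)²/E = 30.7. df = 4, critical value = 7.779. Reject H₀.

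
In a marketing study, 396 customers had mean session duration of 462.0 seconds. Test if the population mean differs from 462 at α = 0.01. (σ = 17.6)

z = (x̄ - μ₀)/(σ/√n) = (462.0 - 462)/(17.6/√396) = 0.0. Critical value: ±2.576. Since |0.0| ≤ 2.576, Fail to reject H₀.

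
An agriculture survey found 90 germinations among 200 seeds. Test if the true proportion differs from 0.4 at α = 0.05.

p̂ = 0.45, p₀ = 0.4. z = (p̂ - p₀)/√(p₀(1-p₀)/n) = 1.443. Critical: ±1.96. Fail to reject H₀.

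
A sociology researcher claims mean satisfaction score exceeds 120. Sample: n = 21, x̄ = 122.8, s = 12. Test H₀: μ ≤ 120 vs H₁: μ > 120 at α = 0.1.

t = (122.8 - 120)/(12/√21) = 1.069, df = 20. Critical t = 1.325. Fail to reject H₀.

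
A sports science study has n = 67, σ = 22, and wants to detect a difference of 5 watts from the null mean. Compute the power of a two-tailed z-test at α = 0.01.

SE = σ/√n = 22/√67 = 2.688. Non-centrality λ = d/SE = 5/2.688 = 1.86. Power ≈ Φ(λ - z_{α/2}) = Φ(1.86 - 2.576) = Φ(-0.716) = 0.237.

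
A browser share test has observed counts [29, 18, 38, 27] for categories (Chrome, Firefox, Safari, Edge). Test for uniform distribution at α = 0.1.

Expected = 28 each. χ² = Σ(O-E)²/E = 7.214. df = 3, critical value = 6.251. Reject H₀.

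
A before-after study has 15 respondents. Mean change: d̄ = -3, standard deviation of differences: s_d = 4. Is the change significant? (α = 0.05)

t = d̄/(s_d/√n) = -3/(4/√15) = -2.905. df = 14, critical t = ±2.145. Reject H₀.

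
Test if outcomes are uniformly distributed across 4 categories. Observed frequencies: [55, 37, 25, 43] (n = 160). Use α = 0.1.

Expected = 40 each. χ² = Σ(O-E)²/E = 11.7. df = 3, critical value = 6.251. Reject H₀.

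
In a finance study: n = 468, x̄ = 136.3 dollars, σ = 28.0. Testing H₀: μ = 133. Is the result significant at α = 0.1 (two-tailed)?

z = (136.3 - 133)/(28.0/√468) = 2.55. Since |z| > 1.645, significant at α = 0.1.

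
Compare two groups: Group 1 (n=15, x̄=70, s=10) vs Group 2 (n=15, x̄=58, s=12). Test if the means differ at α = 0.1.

Pooled sp = 11.05. t = 2.975, df = 28. Critical t = ±1.701. Reject H₀.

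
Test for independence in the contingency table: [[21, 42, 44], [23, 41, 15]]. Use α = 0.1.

χ² = 10.377. df = 2, critical = 4.605. Reject H₀. Variables are dependent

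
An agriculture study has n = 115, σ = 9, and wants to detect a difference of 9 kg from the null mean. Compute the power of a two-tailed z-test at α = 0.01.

SE = σ/√n = 9/√115 = 0.839. Non-centrality λ = d/SE = 9/0.839 = 10.724. Power ≈ Φ(λ - z_{α/2}) = Φ(10.724 - 2.576) = Φ(8.148) = 1.0.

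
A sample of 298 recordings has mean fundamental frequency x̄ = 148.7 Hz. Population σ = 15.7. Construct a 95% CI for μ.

CI = x̄ ± z*(σ/√n) = 148.7 ± 1.96(15.7/√298) = 148.7 ± 1.78 = (146.92, 150.48)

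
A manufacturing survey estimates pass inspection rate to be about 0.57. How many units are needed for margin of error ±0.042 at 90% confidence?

n = z²p(1-p)/E² = 1.645²×0.57×0.43/0.042² = 376.0 → n = 376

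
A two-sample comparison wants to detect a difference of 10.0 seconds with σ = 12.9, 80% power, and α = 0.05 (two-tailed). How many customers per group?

n per group = 2(z_α/2 + z_β)²σ²/d² = 2×(1.96 + 0.84)²×12.9²/10.0² = 26.1 → n = 27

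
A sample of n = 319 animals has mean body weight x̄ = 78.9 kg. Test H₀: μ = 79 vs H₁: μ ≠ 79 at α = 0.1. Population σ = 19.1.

z = (x̄ - μ₀)/(σ/√n) = (78.9 - 79)/(19.1/√319) = -0.094. Critical value: ±1.645. Since |-0.094| ≤ 1.645, Fail to reject H₀.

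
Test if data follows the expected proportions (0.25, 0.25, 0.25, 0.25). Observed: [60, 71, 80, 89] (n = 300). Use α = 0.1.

Expected: [75.0, 75.0, 75.0, 75.0]. χ² = 6.16. df = 3, critical = 6.251. Fail to reject H₀.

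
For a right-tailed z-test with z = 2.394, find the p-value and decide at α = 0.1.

p = P(Z > 2.394) = 1 - Φ(2.394) ≈ 0.0083. Since p < 0.1, reject H₀ (significant) at α = 0.1.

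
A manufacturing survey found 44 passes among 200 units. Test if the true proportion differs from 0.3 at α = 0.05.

p̂ = 0.22, p₀ = 0.3. z = (p̂ - p₀)/√(p₀(1-p₀)/n) = -2.469. Critical: ±1.96. Reject H₀.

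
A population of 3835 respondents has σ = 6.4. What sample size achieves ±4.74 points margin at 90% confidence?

Without FPC: n₀ = (1.645×6.4/4.74)² = 4.933. With FPC: n = n₀N/(n₀+N-1) = 4.9 → n = 5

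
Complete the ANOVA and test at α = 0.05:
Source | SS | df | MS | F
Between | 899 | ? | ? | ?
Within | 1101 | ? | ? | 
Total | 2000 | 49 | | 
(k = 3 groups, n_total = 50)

df_between = 2, df_within = 47. MS_between = 449.5, MS_within = 23.43. F = 19.188, F_crit ≈ 3.195. Reject H₀.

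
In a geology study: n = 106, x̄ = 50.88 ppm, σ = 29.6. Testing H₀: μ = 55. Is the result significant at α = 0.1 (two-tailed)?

z = (50.88 - 55)/(29.6/√106) = -1.433. Since |z| ≤ 1.645, not significant at α = 0.1.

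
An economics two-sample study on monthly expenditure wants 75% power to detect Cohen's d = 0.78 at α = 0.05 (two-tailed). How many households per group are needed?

z_{α/2} = 1.96, z_β = Φ⁻¹(0.75) = 0.674. For medium effect (d = 0.78): n per group = 2(z_{α/2} + z_β)²/d² = 2(1.96 + 0.674)²/0.78² = 22.8 → 23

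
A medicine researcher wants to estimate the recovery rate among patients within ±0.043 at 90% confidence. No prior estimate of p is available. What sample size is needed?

Conservative approach: use p = 0.5 (maximizes p(1-p) = 0.25). n = z²(0.25)/E² = 1.645²×0.25/0.043² = 365.9 → n = 366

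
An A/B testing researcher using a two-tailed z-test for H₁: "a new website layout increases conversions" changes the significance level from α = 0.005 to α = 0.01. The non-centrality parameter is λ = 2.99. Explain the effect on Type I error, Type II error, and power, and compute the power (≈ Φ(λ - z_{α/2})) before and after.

Increasing α from 0.005 to 0.01:
• Type I error rate increases (α is the Type I rate by definition).
• Critical value moves from z_{α/2} = 2.807 to 2.576, so power = Φ(λ - z_{α/2}) goes from Φ(2.99 - 2.807) = 0.573 to Φ(2.99 - 2.576) = 0.661.
• Type II error rate β = 1 - power therefore decreases (0.427 → 0.339).
Appropriate when false negatives are costly — here, discarding a layout that would have improved conversions — lost revenue.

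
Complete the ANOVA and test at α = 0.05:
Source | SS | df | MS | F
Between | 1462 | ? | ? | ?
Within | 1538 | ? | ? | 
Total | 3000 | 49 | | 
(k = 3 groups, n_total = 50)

df_between = 2, df_within = 47. MS_between = 731.0, MS_within = 32.72. F = 22.339, F_crit ≈ 3.195. Reject H₀.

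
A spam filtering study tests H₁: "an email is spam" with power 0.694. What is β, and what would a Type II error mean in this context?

β = 1 - power = 1 - 0.694 = 0.306. A Type II error is failing to reject H₀ when H₀ is false (false negative) — here, failing to conclude that an email is spam when in fact it is true. Consequence: a spam email lands in the inbox.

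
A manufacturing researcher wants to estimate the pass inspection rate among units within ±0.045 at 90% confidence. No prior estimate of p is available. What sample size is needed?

Conservative approach: use p = 0.5 (maximizes p(1-p) = 0.25). n = z²(0.25)/E² = 1.645²×0.25/0.045² = 334.1 → n = 335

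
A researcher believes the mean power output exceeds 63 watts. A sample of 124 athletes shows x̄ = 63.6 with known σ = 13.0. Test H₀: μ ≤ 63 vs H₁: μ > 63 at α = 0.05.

z = 0.514. Critical value: 1.645. Fail to reject H₀.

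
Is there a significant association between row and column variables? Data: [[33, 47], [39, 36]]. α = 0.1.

χ² = 1.798. df = 1, critical = 2.706. Fail to reject H₀. No evidence of dependence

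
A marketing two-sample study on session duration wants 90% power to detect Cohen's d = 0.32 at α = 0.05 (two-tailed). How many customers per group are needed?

z_{α/2} = 1.96, z_β = Φ⁻¹(0.9) = 1.282. For small effect (d = 0.32): n per group = 2(z_{α/2} + z_β)²/d² = 2(1.96 + 1.282)²/0.32² = 205.3 → 206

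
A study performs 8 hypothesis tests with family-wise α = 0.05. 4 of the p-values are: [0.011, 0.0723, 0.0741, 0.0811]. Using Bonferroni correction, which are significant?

Bonferroni α = 0.05/8 = 0.00625. None of the given p-values are significant.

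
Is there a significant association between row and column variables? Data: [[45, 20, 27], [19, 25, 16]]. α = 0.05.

χ² = 7.529. df = 2, critical = 5.991. Reject H₀. Variables are dependent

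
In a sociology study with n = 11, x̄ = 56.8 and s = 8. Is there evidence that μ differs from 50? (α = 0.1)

t = (x̄ - μ₀)/(s/√n) = (56.8 - 50)/(8/√11) = 2.819. df = 10, critical t = ±1.812. Reject H₀.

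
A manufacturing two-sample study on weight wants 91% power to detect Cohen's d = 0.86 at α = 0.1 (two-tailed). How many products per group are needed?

z_{α/2} = 1.645, z_β = Φ⁻¹(0.91) = 1.341. For large effect (d = 0.86): n per group = 2(z_{α/2} + z_β)²/d² = 2(1.645 + 1.341)²/0.86² = 24.1 → 25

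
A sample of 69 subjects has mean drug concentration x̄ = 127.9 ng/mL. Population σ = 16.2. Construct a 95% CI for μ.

CI = x̄ ± z*(σ/√n) = 127.9 ± 1.96(16.2/√69) = 127.9 ± 3.82 = (124.08, 131.72)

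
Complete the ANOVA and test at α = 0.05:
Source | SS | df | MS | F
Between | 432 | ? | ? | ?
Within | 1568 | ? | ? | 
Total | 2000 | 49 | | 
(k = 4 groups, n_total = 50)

df_between = 3, df_within = 46. MS_between = 144.0, MS_within = 34.09. F = 4.224, F_crit ≈ 2.807. Reject H₀.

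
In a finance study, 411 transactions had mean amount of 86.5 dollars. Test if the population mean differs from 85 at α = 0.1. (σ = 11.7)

z = (x̄ - μ₀)/(σ/√n) = (86.5 - 85)/(11.7/√411) = 2.599. Critical value: ±1.645. Since |2.599| > 1.645, Reject H₀.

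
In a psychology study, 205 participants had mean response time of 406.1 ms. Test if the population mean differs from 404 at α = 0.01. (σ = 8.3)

z = (x̄ - μ₀)/(σ/√n) = (406.1 - 404)/(8.3/√205) = 3.623. Critical value: ±2.576. Since |3.623| > 2.576, Reject H₀.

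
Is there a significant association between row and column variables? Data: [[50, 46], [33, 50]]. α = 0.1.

χ² = 2.719. df = 1, critical = 2.706. Reject H₀. Variables are dependent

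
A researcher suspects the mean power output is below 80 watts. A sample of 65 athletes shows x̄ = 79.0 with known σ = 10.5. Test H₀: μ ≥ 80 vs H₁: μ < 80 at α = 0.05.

z = -0.768. Critical value: -1.645. Fail to reject H₀.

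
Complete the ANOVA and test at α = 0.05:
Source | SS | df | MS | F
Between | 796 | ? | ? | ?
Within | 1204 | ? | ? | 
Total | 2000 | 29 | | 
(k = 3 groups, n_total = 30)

df_between = 2, df_within = 27. MS_between = 398.0, MS_within = 44.59. F = 8.925, F_crit ≈ 3.354. Reject H₀.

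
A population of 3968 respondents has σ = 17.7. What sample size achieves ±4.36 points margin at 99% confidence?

Without FPC: n₀ = (2.576×17.7/4.36)² = 109.362. With FPC: n = n₀N/(n₀+N-1) = 106.5 → n = 107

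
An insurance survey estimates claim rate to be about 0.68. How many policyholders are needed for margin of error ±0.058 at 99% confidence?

n = z²p(1-p)/E² = 2.576²×0.68×0.32/0.058² = 429.2 → n = 430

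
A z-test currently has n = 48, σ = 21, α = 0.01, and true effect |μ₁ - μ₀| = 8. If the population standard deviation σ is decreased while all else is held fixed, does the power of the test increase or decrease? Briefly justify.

Power increases: a smaller σ shrinks the standard error σ/√n, moving the sampling distribution under H₁ further from the critical value.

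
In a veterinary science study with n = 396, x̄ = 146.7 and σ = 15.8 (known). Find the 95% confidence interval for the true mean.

CI = x̄ ± z*(σ/√n) = 146.7 ± 1.96(15.8/√396) = 146.7 ± 1.56 = (145.14, 148.26)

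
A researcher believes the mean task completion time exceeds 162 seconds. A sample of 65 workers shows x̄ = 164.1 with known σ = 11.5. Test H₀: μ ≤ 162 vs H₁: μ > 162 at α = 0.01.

z = 1.472. Critical value: 2.33. Fail to reject H₀.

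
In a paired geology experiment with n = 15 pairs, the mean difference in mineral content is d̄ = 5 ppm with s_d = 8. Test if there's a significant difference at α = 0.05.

t = d̄/(s_d/√n) = 5/(8/√15) = 2.421. df = 14, critical t = ±2.145. Reject H₀.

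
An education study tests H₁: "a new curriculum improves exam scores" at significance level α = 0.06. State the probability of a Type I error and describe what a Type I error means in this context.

P(Type I error) = α = 0.06. A Type I error is rejecting H₀ when H₀ is actually true (false positive) — here, concluding that a new curriculum improves exam scores when in fact this is not the case. Consequence: adopting a curriculum that gives no real benefit — disruption for nothing.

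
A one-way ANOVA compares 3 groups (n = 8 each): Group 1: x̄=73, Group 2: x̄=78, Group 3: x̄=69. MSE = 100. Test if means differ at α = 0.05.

Grand mean = 73.33. SS_between = 325.33, MS_between = 162.67. F = 1.627, F_crit ≈ 3.467. Fail to reject H₀.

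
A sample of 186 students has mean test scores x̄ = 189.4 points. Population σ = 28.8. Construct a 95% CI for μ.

CI = x̄ ± z*(σ/√n) = 189.4 ± 1.96(28.8/√186) = 189.4 ± 4.14 = (185.26, 193.54)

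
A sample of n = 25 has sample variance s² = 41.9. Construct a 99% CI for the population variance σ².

df = 24. χ²_{0.005} = 45.559, χ²_{0.995} = 9.886. CI for σ² = ((n-1)s²/χ²_{α/2}, (n-1)s²/χ²_{1-α/2}) = (24·41.9/45.559, 24·41.9/9.886) = (22.07, 101.72)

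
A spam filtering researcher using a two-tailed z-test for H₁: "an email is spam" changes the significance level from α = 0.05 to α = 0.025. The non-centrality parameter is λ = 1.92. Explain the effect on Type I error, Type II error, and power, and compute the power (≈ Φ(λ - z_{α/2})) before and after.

Decreasing α from 0.05 to 0.025:
• Type I error rate decreases (α is the Type I rate by definition).
• Critical value moves from z_{α/2} = 1.96 to 2.241, so power = Φ(λ - z_{α/2}) goes from Φ(1.92 - 1.96) = 0.484 to Φ(1.92 - 2.241) = 0.374.
• Type II error rate β = 1 - power therefore increases (0.516 → 0.626).
Appropriate when false positives are costly — here, a legitimate email is sent to the spam folder and the user misses it.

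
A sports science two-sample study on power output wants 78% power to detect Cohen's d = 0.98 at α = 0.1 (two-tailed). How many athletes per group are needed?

z_{α/2} = 1.645, z_β = Φ⁻¹(0.78) = 0.772. For large effect (d = 0.98): n per group = 2(z_{α/2} + z_β)²/d² = 2(1.645 + 0.772)²/0.98² = 12.2 → 13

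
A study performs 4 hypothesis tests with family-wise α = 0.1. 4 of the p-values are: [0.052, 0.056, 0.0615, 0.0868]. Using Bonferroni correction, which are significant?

Bonferroni α = 0.1/4 = 0.025. None of the given p-values are significant.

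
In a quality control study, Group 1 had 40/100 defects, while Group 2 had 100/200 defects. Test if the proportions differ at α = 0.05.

p̂₁ = 0.4, p̂₂ = 0.5, pooled p̂ = 0.467. z = -1.637. Critical: ±1.96. Fail to reject H₀.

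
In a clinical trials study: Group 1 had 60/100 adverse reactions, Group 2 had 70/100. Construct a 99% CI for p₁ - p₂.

p̂₁ = 0.6, p̂₂ = 0.7. Difference = -0.1. CI = (-0.273, 0.073)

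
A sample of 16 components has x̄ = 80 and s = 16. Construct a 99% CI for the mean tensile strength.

CI = x̄ ± t*(s/√n) = 80 ± 2.947(16/√16) = (68.21, 91.79)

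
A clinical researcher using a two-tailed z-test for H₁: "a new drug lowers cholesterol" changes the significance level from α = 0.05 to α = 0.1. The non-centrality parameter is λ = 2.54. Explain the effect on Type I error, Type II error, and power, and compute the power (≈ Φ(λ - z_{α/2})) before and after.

Increasing α from 0.05 to 0.1:
• Type I error rate increases (α is the Type I rate by definition).
• Critical value moves from z_{α/2} = 1.96 to 1.645, so power = Φ(λ - z_{α/2}) goes from Φ(2.54 - 1.96) = 0.719 to Φ(2.54 - 1.645) = 0.815.
• Type II error rate β = 1 - power therefore decreases (0.281 → 0.185).
Appropriate when false negatives are costly — here, shelving an effective drug — patients miss out on a treatment that would have helped.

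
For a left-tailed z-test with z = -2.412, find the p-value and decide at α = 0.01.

p = P(Z < -2.412) = Φ(-2.412) ≈ 0.0079. Since p < 0.01, reject H₀ (significant) at α = 0.01.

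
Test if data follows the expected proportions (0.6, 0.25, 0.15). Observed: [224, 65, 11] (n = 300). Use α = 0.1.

Expected: [180.0, 75.0, 45.0]. χ² = 37.778. df = 2, critical = 4.605. Reject H₀.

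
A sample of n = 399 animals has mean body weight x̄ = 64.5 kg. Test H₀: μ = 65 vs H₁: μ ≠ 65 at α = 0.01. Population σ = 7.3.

z = (x̄ - μ₀)/(σ/√n) = (64.5 - 65)/(7.3/√399) = -1.368. Critical value: ±2.576. Since |-1.368| ≤ 2.576, Fail to reject H₀.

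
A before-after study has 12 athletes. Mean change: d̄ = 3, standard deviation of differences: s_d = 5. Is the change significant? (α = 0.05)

t = d̄/(s_d/√n) = 3/(5/√12) = 2.078. df = 11, critical t = ±2.201. Fail to reject H₀.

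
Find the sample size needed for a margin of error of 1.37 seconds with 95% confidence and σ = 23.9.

n = (z*σ/E)² = (1.96×23.9/1.37)² = 1169.1 → n = 1170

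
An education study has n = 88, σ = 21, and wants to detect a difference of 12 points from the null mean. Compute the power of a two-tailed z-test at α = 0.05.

SE = σ/√n = 21/√88 = 2.239. Non-centrality λ = d/SE = 12/2.239 = 5.36. Power ≈ Φ(λ - z_{α/2}) = Φ(5.36 - 1.96) = Φ(3.4) = 1.0.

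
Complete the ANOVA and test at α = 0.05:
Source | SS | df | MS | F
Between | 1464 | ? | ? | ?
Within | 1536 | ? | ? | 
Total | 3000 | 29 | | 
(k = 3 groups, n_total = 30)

df_between = 2, df_within = 27. MS_between = 732.0, MS_within = 56.89. F = 12.867, F_crit ≈ 3.354. Reject H₀.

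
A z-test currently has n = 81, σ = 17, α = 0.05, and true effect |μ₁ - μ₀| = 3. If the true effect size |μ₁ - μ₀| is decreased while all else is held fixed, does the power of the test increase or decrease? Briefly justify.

Power decreases: a smaller true effect decreases the non-centrality λ = |μ₁ - μ₀|/(σ/√n).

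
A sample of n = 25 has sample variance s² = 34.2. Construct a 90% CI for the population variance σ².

df = 24. χ²_{0.05} = 36.415, χ²_{0.95} = 13.848. CI for σ² = ((n-1)s²/χ²_{α/2}, (n-1)s²/χ²_{1-α/2}) = (24·34.2/36.415, 24·34.2/13.848) = (22.54, 59.27)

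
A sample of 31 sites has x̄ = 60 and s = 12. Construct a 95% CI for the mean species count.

CI = x̄ ± t*(s/√n) = 60 ± 2.042(12/√31) = (55.6, 64.4)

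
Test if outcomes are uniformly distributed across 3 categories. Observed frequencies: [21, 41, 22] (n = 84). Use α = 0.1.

Expected = 28 each. χ² = Σ(O-E)²/E = 9.071. df = 2, critical value = 4.605. Reject H₀.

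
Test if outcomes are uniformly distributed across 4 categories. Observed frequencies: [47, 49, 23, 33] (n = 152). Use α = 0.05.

Expected = 38 each. χ² = Σ(O-E)²/E = 11.895. df = 3, critical value = 7.815. Reject H₀.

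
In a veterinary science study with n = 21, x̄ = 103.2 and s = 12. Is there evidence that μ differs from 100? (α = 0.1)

t = (x̄ - μ₀)/(s/√n) = (103.2 - 100)/(12/√21) = 1.222. df = 20, critical t = ±1.725. Fail to reject H₀.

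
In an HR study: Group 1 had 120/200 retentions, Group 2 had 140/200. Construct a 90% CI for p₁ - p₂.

p̂₁ = 0.6, p̂₂ = 0.7. Difference = -0.1. CI = (-0.178, -0.022)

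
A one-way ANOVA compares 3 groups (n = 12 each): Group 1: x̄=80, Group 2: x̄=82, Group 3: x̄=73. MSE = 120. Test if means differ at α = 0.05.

Grand mean = 78.33. SS_between = 536.0, MS_between = 268.0. F = 2.233, F_crit ≈ 3.285. Fail to reject H₀.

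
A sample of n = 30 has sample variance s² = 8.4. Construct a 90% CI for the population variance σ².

df = 29. χ²_{0.05} = 42.557, χ²_{0.95} = 17.708. CI for σ² = ((n-1)s²/χ²_{α/2}, (n-1)s²/χ²_{1-α/2}) = (29·8.4/42.557, 29·8.4/17.708) = (5.72, 13.76)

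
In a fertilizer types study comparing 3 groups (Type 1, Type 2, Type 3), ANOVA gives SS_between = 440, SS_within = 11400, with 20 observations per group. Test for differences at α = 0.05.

df_between = 2, df_within = 57. F = MS_between/MS_within = 220.0/200.0 = 1.1. F_crit ≈ 3.159. Fail to reject H₀.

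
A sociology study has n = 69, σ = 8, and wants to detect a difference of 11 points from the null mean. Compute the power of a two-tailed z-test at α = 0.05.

SE = σ/√n = 8/√69 = 0.963. Non-centrality λ = d/SE = 11/0.963 = 11.422. Power ≈ Φ(λ - z_{α/2}) = Φ(11.422 - 1.96) = Φ(9.462) = 1.0.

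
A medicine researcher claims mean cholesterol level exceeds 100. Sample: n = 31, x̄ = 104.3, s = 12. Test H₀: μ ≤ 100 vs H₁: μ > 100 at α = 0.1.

t = (104.3 - 100)/(12/√31) = 1.995, df = 30. Critical t = 1.31. Reject H₀.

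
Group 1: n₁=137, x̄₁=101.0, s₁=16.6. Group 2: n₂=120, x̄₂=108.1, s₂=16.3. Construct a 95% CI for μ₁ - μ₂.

Difference = -7.1. SE = √(16.6²/137 + 16.3²/120) = 2.056. CI = (-11.13, -3.07)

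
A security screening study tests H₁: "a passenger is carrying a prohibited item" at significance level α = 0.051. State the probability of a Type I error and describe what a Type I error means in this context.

P(Type I error) = α = 0.051. A Type I error is rejecting H₀ when H₀ is actually true (false positive) — here, concluding that a passenger is carrying a prohibited item when in fact this is not the case. Consequence: detaining an innocent passenger — delay and inconvenience.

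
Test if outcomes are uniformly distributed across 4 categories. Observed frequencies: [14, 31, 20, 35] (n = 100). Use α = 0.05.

Expected = 25 each. χ² = Σ(O-E)²/E = 11.28. df = 3, critical value = 7.815. Reject H₀.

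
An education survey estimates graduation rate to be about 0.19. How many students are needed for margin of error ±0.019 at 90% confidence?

n = z²p(1-p)/E² = 1.645²×0.19×0.81/0.019² = 1153.6 → n = 1154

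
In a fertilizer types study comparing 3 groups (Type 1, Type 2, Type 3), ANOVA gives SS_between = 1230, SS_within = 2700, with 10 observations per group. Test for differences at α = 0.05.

df_between = 2, df_within = 27. F = MS_between/MS_within = 615.0/100.0 = 6.15. F_crit ≈ 3.354. Reject H₀. At least one mean differs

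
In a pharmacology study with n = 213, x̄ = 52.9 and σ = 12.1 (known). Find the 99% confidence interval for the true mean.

CI = x̄ ± z*(σ/√n) = 52.9 ± 2.576(12.1/√213) = 52.9 ± 2.14 = (50.76, 55.04)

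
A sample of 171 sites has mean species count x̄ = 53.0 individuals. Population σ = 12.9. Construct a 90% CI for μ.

CI = x̄ ± z*(σ/√n) = 53.0 ± 1.645(12.9/√171) = 53.0 ± 1.62 = (51.38, 54.62)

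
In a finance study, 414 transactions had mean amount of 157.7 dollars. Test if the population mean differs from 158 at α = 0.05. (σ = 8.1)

z = (x̄ - μ₀)/(σ/√n) = (157.7 - 158)/(8.1/√414) = -0.754. Critical value: ±1.96. Since |-0.754| ≤ 1.96, Fail to reject H₀.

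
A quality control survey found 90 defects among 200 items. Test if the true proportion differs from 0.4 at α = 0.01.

p̂ = 0.45, p₀ = 0.4. z = (p̂ - p₀)/√(p₀(1-p₀)/n) = 1.443. Critical: ±2.576. Fail to reject H₀.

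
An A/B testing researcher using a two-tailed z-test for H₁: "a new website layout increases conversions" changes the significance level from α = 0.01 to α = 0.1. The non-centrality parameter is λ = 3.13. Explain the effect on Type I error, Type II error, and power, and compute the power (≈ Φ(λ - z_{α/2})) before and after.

Increasing α from 0.01 to 0.1:
• Type I error rate increases (α is the Type I rate by definition).
• Critical value moves from z_{α/2} = 2.576 to 1.645, so power = Φ(λ - z_{α/2}) goes from Φ(3.13 - 2.576) = 0.71 to Φ(3.13 - 1.645) = 0.931.
• Type II error rate β = 1 - power therefore decreases (0.29 → 0.069).
Appropriate when false negatives are costly — here, discarding a layout that would have improved conversions — lost revenue.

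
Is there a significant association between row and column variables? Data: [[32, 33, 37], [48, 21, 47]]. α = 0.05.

χ² = 6.184. df = 2, critical = 5.991. Reject H₀. Variables are dependent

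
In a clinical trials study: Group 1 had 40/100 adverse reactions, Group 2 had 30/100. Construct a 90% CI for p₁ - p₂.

p̂₁ = 0.4, p̂₂ = 0.3. Difference = 0.1. CI = (-0.01, 0.21)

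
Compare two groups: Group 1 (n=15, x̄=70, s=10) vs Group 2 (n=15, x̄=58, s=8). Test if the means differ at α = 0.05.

Pooled sp = 9.06. t = 3.629, df = 28. Critical t = ±2.048. Reject H₀.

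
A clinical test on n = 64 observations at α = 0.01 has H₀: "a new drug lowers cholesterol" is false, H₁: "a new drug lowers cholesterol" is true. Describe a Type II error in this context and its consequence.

Type II error: failing to reject H₀ when it is false — concluding that a new drug lowers cholesterol is not supported when in fact it is. Consequence: shelving an effective drug — patients miss out on a treatment that would have helped.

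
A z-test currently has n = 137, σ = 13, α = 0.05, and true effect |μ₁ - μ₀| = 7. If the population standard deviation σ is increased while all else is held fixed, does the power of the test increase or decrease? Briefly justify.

Power decreases: a larger σ inflates the standard error σ/√n, pulling the sampling distribution under H₁ back toward the critical value.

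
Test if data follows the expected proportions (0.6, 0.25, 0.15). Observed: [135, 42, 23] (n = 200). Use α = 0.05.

Expected: [120.0, 50.0, 30.0]. χ² = 4.788. df = 2, critical = 5.991. Fail to reject H₀.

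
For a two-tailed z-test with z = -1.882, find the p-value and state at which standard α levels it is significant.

p = 2·P(Z > |-1.882|) = 2·(1 - Φ(1.882)) ≈ 0.0598. Significant at α = 0.1.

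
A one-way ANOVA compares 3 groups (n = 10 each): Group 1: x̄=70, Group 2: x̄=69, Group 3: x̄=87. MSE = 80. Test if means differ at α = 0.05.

Grand mean = 75.33. SS_between = 2046.67, MS_between = 1023.33. F = 12.792, F_crit ≈ 3.354. Reject H₀.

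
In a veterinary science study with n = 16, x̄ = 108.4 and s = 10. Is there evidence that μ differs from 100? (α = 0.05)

t = (x̄ - μ₀)/(s/√n) = (108.4 - 100)/(10/√16) = 3.36. df = 15, critical t = ±2.131. Reject H₀.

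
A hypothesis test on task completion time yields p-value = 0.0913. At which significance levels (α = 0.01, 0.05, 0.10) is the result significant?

p = 0.0913. Significant at: α = 0.1.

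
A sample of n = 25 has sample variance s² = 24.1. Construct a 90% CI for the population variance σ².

df = 24. χ²_{0.05} = 36.415, χ²_{0.95} = 13.848. CI for σ² = ((n-1)s²/χ²_{α/2}, (n-1)s²/χ²_{1-α/2}) = (24·24.1/36.415, 24·24.1/13.848) = (15.88, 41.77)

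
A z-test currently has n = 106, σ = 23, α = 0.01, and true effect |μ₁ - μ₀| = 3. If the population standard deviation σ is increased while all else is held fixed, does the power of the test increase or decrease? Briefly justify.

Power decreases: a larger σ inflates the standard error σ/√n, pulling the sampling distribution under H₁ back toward the critical value.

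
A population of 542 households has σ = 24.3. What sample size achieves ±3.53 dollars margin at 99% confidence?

Without FPC: n₀ = (2.576×24.3/3.53)² = 314.452. With FPC: n = n₀N/(n₀+N-1) = 199.2 → n = 200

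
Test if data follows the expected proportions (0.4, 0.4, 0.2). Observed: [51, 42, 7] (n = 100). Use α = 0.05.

Expected: [40.0, 40.0, 20.0]. χ² = 11.575. df = 2, critical = 5.991. Reject H₀.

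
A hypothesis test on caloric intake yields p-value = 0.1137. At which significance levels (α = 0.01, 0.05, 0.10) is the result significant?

p = 0.1137. Not significant at any of the given levels.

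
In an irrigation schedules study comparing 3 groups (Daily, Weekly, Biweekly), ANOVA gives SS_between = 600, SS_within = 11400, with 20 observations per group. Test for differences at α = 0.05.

df_between = 2, df_within = 57. F = MS_between/MS_within = 300.0/200.0 = 1.5. F_crit ≈ 3.159. Fail to reject H₀.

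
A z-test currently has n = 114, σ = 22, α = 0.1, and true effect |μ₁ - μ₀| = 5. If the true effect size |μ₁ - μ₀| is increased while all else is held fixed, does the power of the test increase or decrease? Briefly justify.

Power increases: a larger true effect increases the non-centrality λ = |μ₁ - μ₀|/(σ/√n).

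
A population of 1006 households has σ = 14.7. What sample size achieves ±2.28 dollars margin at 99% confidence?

Without FPC: n₀ = (2.576×14.7/2.28)² = 275.84. With FPC: n = n₀N/(n₀+N-1) = 216.7 → n = 217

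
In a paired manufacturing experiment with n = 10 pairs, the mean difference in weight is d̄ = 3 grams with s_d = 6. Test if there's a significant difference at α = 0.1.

t = d̄/(s_d/√n) = 3/(6/√10) = 1.581. df = 9, critical t = ±1.833. Fail to reject H₀.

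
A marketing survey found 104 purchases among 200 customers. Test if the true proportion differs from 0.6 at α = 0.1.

p̂ = 0.52, p₀ = 0.6. z = (p̂ - p₀)/√(p₀(1-p₀)/n) = -2.309. Critical: ±1.645. Reject H₀.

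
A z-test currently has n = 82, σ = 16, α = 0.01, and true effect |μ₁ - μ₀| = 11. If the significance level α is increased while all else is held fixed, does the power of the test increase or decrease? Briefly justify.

Power increases: a larger α lowers the critical value, so more of the H₁ sampling distribution falls in the rejection region.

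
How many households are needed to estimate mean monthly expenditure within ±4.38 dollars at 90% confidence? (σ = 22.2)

n = (z*σ/E)² = (1.645×22.2/4.38)² = 69.5 → n = 70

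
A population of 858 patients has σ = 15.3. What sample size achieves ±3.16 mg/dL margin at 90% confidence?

Without FPC: n₀ = (1.645×15.3/3.16)² = 63.437. With FPC: n = n₀N/(n₀+N-1) = 59.1 → n = 60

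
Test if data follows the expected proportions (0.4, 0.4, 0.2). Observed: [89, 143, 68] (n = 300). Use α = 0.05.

Expected: [120.0, 120.0, 60.0]. χ² = 13.483. df = 2, critical = 5.991. Reject H₀.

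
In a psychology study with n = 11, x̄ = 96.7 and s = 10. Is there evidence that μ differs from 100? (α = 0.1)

t = (x̄ - μ₀)/(s/√n) = (96.7 - 100)/(10/√11) = -1.094. df = 10, critical t = ±1.812. Fail to reject H₀.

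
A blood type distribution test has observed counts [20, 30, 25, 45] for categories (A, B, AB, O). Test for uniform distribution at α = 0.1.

Expected = 30 each. χ² = Σ(O-E)²/E = 11.667. df = 3, critical value = 6.251. Reject H₀.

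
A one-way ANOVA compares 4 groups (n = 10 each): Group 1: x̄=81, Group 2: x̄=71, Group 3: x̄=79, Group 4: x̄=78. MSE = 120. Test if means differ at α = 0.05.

Grand mean = 77.25. SS_between = 567.5, MS_between = 189.17. F = 1.576, F_crit ≈ 2.866. Fail to reject H₀.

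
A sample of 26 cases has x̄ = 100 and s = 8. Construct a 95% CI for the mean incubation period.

CI = x̄ ± t*(s/√n) = 100 ± 2.06(8/√26) = (96.77, 103.23)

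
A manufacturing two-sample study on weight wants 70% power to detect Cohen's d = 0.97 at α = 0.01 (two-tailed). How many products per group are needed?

z_{α/2} = 2.576, z_β = Φ⁻¹(0.7) = 0.524. For large effect (d = 0.97): n per group = 2(z_{α/2} + z_β)²/d² = 2(2.576 + 0.524)²/0.97² = 20.4 → 21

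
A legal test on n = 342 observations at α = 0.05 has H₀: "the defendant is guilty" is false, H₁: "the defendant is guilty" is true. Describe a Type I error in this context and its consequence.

Type I error: rejecting H₀ when it is true — concluding that the defendant is guilty when in fact it is not. Consequence: convicting an innocent person.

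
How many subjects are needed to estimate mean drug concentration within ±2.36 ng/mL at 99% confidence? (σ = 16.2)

n = (z*σ/E)² = (2.576×16.2/2.36)² = 312.7 → n = 313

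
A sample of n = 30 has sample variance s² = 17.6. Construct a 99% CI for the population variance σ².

df = 29. χ²_{0.005} = 52.336, χ²_{0.995} = 13.121. CI for σ² = ((n-1)s²/χ²_{α/2}, (n-1)s²/χ²_{1-α/2}) = (29·17.6/52.336, 29·17.6/13.121) = (9.75, 38.9)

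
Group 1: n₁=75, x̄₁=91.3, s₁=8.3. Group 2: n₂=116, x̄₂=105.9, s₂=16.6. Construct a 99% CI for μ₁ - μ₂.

Difference = -14.6. SE = √(8.3²/75 + 16.6²/116) = 1.815. CI = (-19.28, -9.92)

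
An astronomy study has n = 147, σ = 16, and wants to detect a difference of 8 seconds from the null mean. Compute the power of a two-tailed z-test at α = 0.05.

SE = σ/√n = 16/√147 = 1.32. Non-centrality λ = d/SE = 8/1.32 = 6.062. Power ≈ Φ(λ - z_{α/2}) = Φ(6.062 - 1.96) = Φ(4.102) = 1.0.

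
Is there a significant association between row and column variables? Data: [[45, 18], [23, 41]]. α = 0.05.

χ² = 16.077. df = 1, critical = 3.841. Reject H₀. Variables are dependent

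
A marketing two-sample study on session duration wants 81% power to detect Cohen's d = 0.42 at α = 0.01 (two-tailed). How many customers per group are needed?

z_{α/2} = 2.576, z_β = Φ⁻¹(0.81) = 0.878. For small effect (d = 0.42): n per group = 2(z_{α/2} + z_β)²/d² = 2(2.576 + 0.878)²/0.42² = 135.3 → 136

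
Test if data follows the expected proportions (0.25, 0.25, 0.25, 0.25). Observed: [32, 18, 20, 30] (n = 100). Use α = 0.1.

Expected: [25.0, 25.0, 25.0, 25.0]. χ² = 5.92. df = 3, critical = 6.251. Fail to reject H₀.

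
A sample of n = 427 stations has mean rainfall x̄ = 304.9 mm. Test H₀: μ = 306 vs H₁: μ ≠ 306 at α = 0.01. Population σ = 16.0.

z = (x̄ - μ₀)/(σ/√n) = (304.9 - 306)/(16.0/√427) = -1.421. Critical value: ±2.576. Since |-1.421| ≤ 2.576, Fail to reject H₀.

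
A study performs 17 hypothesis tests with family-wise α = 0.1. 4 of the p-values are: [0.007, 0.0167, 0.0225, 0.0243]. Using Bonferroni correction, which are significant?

Bonferroni α = 0.1/17 = 0.00588. None of the given p-values are significant.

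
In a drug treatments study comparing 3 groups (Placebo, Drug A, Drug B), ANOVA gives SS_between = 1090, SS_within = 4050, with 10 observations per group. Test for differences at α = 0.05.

df_between = 2, df_within = 27. F = MS_between/MS_within = 545.0/150.0 = 3.633. F_crit ≈ 3.354. Reject H₀. At least one mean differs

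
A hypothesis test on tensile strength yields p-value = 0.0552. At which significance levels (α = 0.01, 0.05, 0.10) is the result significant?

p = 0.0552. Significant at: α = 0.1.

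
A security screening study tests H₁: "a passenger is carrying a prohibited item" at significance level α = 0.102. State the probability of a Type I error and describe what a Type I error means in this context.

P(Type I error) = α = 0.102. A Type I error is rejecting H₀ when H₀ is actually true (false positive) — here, concluding that a passenger is carrying a prohibited item when in fact this is not the case. Consequence: detaining an innocent passenger — delay and inconvenience.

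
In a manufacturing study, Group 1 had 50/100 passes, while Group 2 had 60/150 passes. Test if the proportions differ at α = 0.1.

p̂₁ = 0.5, p̂₂ = 0.4, pooled p̂ = 0.44. z = 1.56. Critical: ±1.645. Fail to reject H₀.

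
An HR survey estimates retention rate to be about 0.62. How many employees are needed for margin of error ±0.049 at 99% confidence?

n = z²p(1-p)/E² = 2.576²×0.62×0.38/0.049² = 651.1 → n = 652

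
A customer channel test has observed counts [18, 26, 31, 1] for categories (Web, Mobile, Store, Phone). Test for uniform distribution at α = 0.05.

Expected = 19 each. χ² = Σ(O-E)²/E = 27.263. df = 3, critical value = 7.815. Reject H₀.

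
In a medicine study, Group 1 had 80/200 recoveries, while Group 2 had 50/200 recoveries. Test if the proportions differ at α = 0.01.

p̂₁ = 0.4, p̂₂ = 0.25, pooled p̂ = 0.325. z = 3.203. Critical: ±2.576. Reject H₀.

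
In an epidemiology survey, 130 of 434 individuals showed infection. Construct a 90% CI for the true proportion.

p̂ = 0.3. CI = p̂ ± z*√(p̂(1-p̂)/n) = (0.263, 0.336)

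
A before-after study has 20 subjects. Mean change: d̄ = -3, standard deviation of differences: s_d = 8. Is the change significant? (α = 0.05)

t = d̄/(s_d/√n) = -3/(8/√20) = -1.677. df = 19, critical t = ±2.093. Fail to reject H₀.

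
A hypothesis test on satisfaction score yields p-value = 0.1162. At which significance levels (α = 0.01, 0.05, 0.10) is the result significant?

p = 0.1162. Not significant at any of the given levels.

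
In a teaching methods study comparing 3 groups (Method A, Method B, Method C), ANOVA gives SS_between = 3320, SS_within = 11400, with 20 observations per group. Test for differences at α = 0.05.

df_between = 2, df_within = 57. F = MS_between/MS_within = 1660.0/200.0 = 8.3. F_crit ≈ 3.159. Reject H₀. At least one mean differs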